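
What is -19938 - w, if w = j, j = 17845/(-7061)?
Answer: -140764373/7061 ≈ -19935.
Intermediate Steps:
j = -17845/7061 (j = 17845*(-1/7061) = -17845/7061 ≈ -2.5273)
w = -17845/7061 ≈ -2.5273
-19938 - w = -19938 - 1*(-17845/7061) = -19938 + 17845/7061 = -140764373/7061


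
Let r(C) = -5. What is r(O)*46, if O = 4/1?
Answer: -230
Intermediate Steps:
O = 4 (O = 4*1 = 4)
r(O)*46 = -5*46 = -230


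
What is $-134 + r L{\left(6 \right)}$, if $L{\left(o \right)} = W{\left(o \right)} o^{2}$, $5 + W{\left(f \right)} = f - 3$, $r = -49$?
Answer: $3394$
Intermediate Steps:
$W{\left(f \right)} = -8 + f$ ($W{\left(f \right)} = -5 + \left(f - 3\right) = -5 + \left(-3 + f\right) = -8 + f$)
$L{\left(o \right)} = o^{2} \left(-8 + o\right)$ ($L{\left(o \right)} = \left(-8 + o\right) o^{2} = o^{2} \left(-8 + o\right)$)
$-134 + r L{\left(6 \right)} = -134 - 49 \cdot 6^{2} \left(-8 + 6\right) = -134 - 49 \cdot 36 \left(-2\right) = -134 - -3528 = -134 + 3528 = 3394$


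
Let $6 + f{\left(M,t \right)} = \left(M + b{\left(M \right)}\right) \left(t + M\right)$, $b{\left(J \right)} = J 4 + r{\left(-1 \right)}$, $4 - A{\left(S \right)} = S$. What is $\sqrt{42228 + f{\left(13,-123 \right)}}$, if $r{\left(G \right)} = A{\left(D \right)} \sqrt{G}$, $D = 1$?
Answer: $\sqrt{35072 - 330 i} \approx 187.28 - 0.881 i$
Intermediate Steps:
$A{\left(S \right)} = 4 - S$
$r{\left(G \right)} = 3 \sqrt{G}$ ($r{\left(G \right)} = \left(4 - 1\right) \sqrt{G} = 3 \sqrt{G}$)
$b{\left(J \right)} = 3 i + 4 J$ ($b{\left(J \right)} = J 4 + 3 \sqrt{-1} = 4 J + 3 i = 3 i + 4 J$)
$f{\left(M,t \right)} = -6 + \left(M + t\right) \left(3 i + 5 M\right)$ ($f{\left(M,t \right)} = -6 + \left(M + \left(3 i + 4 M\right)\right) \left(t + M\right) = -6 + \left(3 i + 5 M\right) \left(M + t\right) = -6 + \left(M + t\right) \left(3 i + 5 M\right)$)
$\sqrt{42228 + f{\left(13,-123 \right)}} = \sqrt{42228 + \left(-6 + 5 \cdot 13^{2} + 3 i 13 + 3 i \left(-123\right) + 5 \cdot 13 \left(-123\right)\right)} = \sqrt{42228 - \left(7156 + 330 i\right)} = \sqrt{35072 - 330 i}$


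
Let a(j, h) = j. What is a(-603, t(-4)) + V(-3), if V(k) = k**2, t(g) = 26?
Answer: -594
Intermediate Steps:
a(-603, t(-4)) + V(-3) = -603 + (-3)**2 = -603 + 9 = -594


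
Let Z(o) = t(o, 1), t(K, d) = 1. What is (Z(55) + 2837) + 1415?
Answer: 4253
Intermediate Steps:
Z(o) = 1
(Z(55) + 2837) + 1415 = (1 + 2837) + 1415 = 2838 + 1415 = 4253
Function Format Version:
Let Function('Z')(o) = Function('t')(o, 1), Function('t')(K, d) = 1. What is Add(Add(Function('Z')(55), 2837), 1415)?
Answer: 4253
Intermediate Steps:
Function('Z')(o) = 1
Add(Add(Function('Z')(55), 2837), 1415) = Add(Add(1, 2837), 1415) = Add(2838, 1415) = 4253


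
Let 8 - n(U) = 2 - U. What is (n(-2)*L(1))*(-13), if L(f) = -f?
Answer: 52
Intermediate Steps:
n(U) = 6 + U (n(U) = 8 - (2 - U) = 8 + (-2 + U) = 6 + U)
(n(-2)*L(1))*(-13) = ((6 - 2)*(-1*1))*(-13) = (4*(-1))*(-13) = -4*(-13) = 52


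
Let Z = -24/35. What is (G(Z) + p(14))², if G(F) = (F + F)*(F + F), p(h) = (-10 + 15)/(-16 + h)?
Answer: 2301289/6002500 ≈ 0.38339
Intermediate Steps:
Z = -24/35 (Z = -24*1/35 = -24/35 ≈ -0.68571)
p(h) = 5/(-16 + h)
G(F) = 4*F² (G(F) = (2*F)*(2*F) = 4*F²)
(G(Z) + p(14))² = (4*(-24/35)² + 5/(-16 + 14))² = (4*(576/1225) + 5/(-2))² = (2304/1225 + 5*(-½))² = (2304/1225 - 5/2)² = (-1517/2450)² = 2301289/6002500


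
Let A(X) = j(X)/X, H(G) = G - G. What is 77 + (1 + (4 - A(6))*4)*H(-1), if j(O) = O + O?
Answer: 77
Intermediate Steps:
H(G) = 0
j(O) = 2*O
A(X) = 2 (A(X) = (2*X)/X = 2)
77 + (1 + (4 - A(6))*4)*H(-1) = 77 + (1 + (4 - 1*2)*4)*0 = 77 + (1 + (4 - 2)*4)*0 = 77 + (1 + 2*4)*0 = 77 + (1 + 8)*0 = 77 + 9*0 = 77 + 0 = 77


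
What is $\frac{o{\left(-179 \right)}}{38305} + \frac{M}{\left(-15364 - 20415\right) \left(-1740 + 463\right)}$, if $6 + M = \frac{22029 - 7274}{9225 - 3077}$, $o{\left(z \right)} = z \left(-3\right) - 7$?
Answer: $\frac{29775313742791}{2151980920657324} \approx 0.013836$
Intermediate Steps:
$o{\left(z \right)} = -7 - 3 z$ ($o{\left(z \right)} = - 3 z - 7 = -7 - 3 z$)
$M = - \frac{22133}{6148}$ ($M = -6 + \frac{22029 - 7274}{9225 - 3077} = -6 + \frac{14755}{6148} = - \frac{22133}{6148} \approx -3.6$)
$\frac{o{\left(-179 \right)}}{38305} + \frac{M}{\left(-15364 - 20415\right) \left(-1740 + 463\right)} = \frac{-7 - -537}{38305} - \frac{22133}{6148 \left(-15364 - 20415\right) \left(-1740 + 463\right)} = \left(-7 + 537\right) \frac{1}{38305} - \frac{22133}{6148 \left(\left(-35779\right) \left(-1277\right)\right)} = 530 \cdot \frac{1}{38305} - \frac{22133}{6148 \cdot 45689783} = \frac{106}{7661} - \frac{22133}{280900785884} = \frac{29775313742791}{2151980920657324}$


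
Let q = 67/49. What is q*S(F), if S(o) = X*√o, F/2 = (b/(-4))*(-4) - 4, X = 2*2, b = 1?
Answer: 268*I*√6/49 ≈ 13.397*I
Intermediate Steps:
X = 4
F = -6 (F = 2*((1/(-4))*(-4) - 4) = 2*((1*(-¼))*(-4) - 4) = 2*(-¼*(-4) - 4) = 2*(1 - 4) = 2*(-3) = -6)
S(o) = 4*√o
q = 67/49 (q = 67*(1/49) = 67/49 ≈ 1.3673)
q*S(F) = 67*(4*√(-6))/49 = 67*(4*(I*√6))/49 = 67*(4*I*√6)/49 = 268*I*√6/49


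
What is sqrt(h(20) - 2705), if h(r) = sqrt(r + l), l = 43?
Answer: sqrt(-2705 + 3*sqrt(7)) ≈ 51.933*I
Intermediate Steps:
h(r) = sqrt(43 + r) (h(r) = sqrt(r + 43) = sqrt(43 + r))
sqrt(h(20) - 2705) = sqrt(sqrt(43 + 20) - 2705) = sqrt(sqrt(63) - 2705) = sqrt(3*sqrt(7) - 2705) = sqrt(-2705 + 3*sqrt(7))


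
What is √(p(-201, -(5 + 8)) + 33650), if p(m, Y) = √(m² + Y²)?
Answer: √(33650 + √40570) ≈ 183.99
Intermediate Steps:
p(m, Y) = √(Y² + m²)
√(p(-201, -(5 + 8)) + 33650) = √(√((-(5 + 8))² + (-201)²) + 33650) = √(√((-1*13)² + 40401) + 33650) = √(√((-13)² + 40401) + 33650) = √(√(169 + 40401) + 33650) = √(√40570 + 33650) = √(33650 + √40570)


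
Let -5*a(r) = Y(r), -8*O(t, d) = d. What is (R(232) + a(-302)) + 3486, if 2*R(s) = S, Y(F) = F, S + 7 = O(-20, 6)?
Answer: 141701/40 ≈ 3542.5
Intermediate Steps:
O(t, d) = -d/8
S = -31/4 (S = -7 - 1/8*6 = -7 - 3/4 = -31/4 ≈ -7.7500)
a(r) = -r/5
R(s) = -31/8 (R(s) = (1/2)*(-31/4) = -31/8)
(R(232) + a(-302)) + 3486 = (-31/8 - 1/5*(-302)) + 3486 = (-31/8 + 302/5) + 3486 = 2261/40 + 3486 = 141701/40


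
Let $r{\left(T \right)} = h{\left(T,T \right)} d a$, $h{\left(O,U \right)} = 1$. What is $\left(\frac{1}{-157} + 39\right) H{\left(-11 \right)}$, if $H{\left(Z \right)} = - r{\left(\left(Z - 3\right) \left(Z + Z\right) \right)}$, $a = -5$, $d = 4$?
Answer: $\frac{122440}{157} \approx 779.87$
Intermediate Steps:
$r{\left(T \right)} = -20$ ($r{\left(T \right)} = 1 \cdot 4 \left(-5\right) = 4 \left(-5\right) = -20$)
$H{\left(Z \right)} = 20$ ($H{\left(Z \right)} = \left(-1\right) \left(-20\right) = 20$)
$\left(\frac{1}{-157} + 39\right) H{\left(-11 \right)} = \left(\frac{1}{-157} + 39\right) 20 = \left(- \frac{1}{157} + 39\right) 20 = \frac{6122}{157} \cdot 20 = \frac{122440}{157}$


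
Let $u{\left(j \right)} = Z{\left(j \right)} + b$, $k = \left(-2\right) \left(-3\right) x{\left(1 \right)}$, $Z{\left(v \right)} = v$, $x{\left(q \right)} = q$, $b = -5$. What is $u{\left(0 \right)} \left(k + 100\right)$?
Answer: $-530$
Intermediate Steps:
$k = 6$ ($k = \left(-2\right) \left(-3\right) 1 = 6 \cdot 1 = 6$)
$u{\left(j \right)} = -5 + j$ ($u{\left(j \right)} = j - 5 = -5 + j$)
$u{\left(0 \right)} \left(k + 100\right) = \left(-5 + 0\right) \left(6 + 100\right) = \left(-5\right) 106 = -530$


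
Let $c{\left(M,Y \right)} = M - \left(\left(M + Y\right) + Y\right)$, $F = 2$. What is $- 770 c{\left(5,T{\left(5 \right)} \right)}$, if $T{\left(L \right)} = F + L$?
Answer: $10780$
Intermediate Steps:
$T{\left(L \right)} = 2 + L$
$c{\left(M,Y \right)} = - 2 Y$ ($c{\left(M,Y \right)} = M - \left(M + 2 Y\right) = - 2 Y$)
$- 770 c{\left(5,T{\left(5 \right)} \right)} = - 770 \left(- 2 \left(2 + 5\right)\right) = - 770 \left(\left(-2\right) 7\right) = \left(-770\right) \left(-14\right) = 10780$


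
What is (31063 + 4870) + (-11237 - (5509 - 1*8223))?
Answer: 27410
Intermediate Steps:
(31063 + 4870) + (-11237 - (5509 - 1*8223)) = 35933 + (-11237 - (5509 - 8223)) = 35933 + (-11237 - 1*(-2714)) = 35933 + (-11237 + 2714) = 35933 - 8523 = 27410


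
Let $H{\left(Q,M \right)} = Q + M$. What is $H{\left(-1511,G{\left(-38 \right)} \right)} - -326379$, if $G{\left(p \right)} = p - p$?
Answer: $324868$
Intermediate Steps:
$G{\left(p \right)} = 0$
$H{\left(Q,M \right)} = M + Q$
$H{\left(-1511,G{\left(-38 \right)} \right)} - -326379 = \left(0 - 1511\right) - -326379 = -1511 + 326379 = 324868$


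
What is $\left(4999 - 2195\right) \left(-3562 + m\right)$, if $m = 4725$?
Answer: $3261052$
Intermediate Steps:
$\left(4999 - 2195\right) \left(-3562 + m\right) = \left(4999 - 2195\right) \left(-3562 + 4725\right) = 2804 \cdot 1163 = 3261052$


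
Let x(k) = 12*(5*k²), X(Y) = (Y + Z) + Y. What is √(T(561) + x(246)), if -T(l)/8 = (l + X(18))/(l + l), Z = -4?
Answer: 2*√285684507867/561 ≈ 1905.5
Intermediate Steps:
X(Y) = -4 + 2*Y (X(Y) = (Y - 4) + Y = (-4 + Y) + Y = -4 + 2*Y)
T(l) = -4*(32 + l)/l (T(l) = -8*(l + (-4 + 2*18))/(l + l) = -8*(l + (-4 + 36))/(2*l) = -8*(l + 32)*1/(2*l) = -8*(32 + l)*1/(2*l) = -4*(32 + l)/l)
x(k) = 60*k²
√(T(561) + x(246)) = √((-4 - 128/561) + 60*246²) = √((-4 - 128*1/561) + 60*60516) = √((-4 - 128/561) + 3630960) = √(-2372/561 + 3630960) = √(2036966188/561) = 2*√285684507867/561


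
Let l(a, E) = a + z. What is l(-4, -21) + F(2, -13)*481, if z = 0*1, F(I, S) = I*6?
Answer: 5768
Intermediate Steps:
F(I, S) = 6*I
z = 0
l(a, E) = a (l(a, E) = a + 0 = a)
l(-4, -21) + F(2, -13)*481 = -4 + (6*2)*481 = -4 + 12*481 = -4 + 5772 = 5768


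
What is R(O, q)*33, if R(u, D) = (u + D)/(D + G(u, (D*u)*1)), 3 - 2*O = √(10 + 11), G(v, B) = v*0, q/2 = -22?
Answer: 255/8 + 3*√21/8 ≈ 33.593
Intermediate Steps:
q = -44 (q = 2*(-22) = -44)
G(v, B) = 0
O = 3/2 - √21/2 (O = 3/2 - √(10 + 11)/2 = 3/2 - √21/2 ≈ -0.79129)
R(u, D) = (D + u)/D (R(u, D) = (u + D)/(D + 0) = (D + u)/D)
R(O, q)*33 = ((-44 + (3/2 - √21/2))/(-44))*33 = -(-85/2 - √21/2)/44*33 = (85/88 + √21/88)*33 = 255/8 + 3*√21/8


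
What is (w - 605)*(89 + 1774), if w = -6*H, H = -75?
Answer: -288765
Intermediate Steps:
w = 450 (w = -6*(-75) = 450)
(w - 605)*(89 + 1774) = (450 - 605)*(89 + 1774) = -155*1863 = -288765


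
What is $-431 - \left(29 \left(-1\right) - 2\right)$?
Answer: $-400$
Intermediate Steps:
$-431 - \left(29 \left(-1\right) - 2\right) = -431 - \left(-29 - 2\right) = -431 - -31 = -431 + 31 = -400$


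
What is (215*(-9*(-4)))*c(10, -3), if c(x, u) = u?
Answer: -23220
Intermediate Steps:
(215*(-9*(-4)))*c(10, -3) = (215*(-9*(-4)))*(-3) = (215*36)*(-3) = 7740*(-3) = -23220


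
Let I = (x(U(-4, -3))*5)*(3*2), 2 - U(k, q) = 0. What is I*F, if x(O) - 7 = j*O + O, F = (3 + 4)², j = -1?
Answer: 10290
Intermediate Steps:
U(k, q) = 2 (U(k, q) = 2 - 1*0 = 2 + 0 = 2)
F = 49 (F = 7² = 49)
x(O) = 7 (x(O) = 7 + (-O + O) = 7 + 0 = 7)
I = 210 (I = (7*5)*(3*2) = 35*6 = 210)
I*F = 210*49 = 10290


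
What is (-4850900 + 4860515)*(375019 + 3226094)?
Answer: 34624701495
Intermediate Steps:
(-4850900 + 4860515)*(375019 + 3226094) = 9615*3601113 = 34624701495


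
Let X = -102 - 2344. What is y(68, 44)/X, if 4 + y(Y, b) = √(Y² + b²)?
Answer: 2/1223 - 2*√410/1223 ≈ -0.031477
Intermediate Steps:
y(Y, b) = -4 + √(Y² + b²)
X = -2446
y(68, 44)/X = (-4 + √(68² + 44²))/(-2446) = (-4 + √(4624 + 1936))*(-1/2446) = (-4 + √6560)*(-1/2446) = (-4 + 4*√410)*(-1/2446) = 2/1223 - 2*√410/1223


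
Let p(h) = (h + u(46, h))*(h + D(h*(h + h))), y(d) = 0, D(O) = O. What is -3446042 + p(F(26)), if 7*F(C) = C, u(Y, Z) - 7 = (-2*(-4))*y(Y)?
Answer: -1181877356/343 ≈ -3.4457e+6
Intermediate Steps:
u(Y, Z) = 7 (u(Y, Z) = 7 - 2*(-4)*0 = 7 + 8*0 = 7 + 0 = 7)
F(C) = C/7
p(h) = (7 + h)*(h + 2*h**2) (p(h) = (h + 7)*(h + h*(h + h)) = (7 + h)*(h + h*(2*h)) = (7 + h)*(h + 2*h**2))
-3446042 + p(F(26)) = -3446042 + ((1/7)*26)*(7 + 2*((1/7)*26)**2 + 15*((1/7)*26)) = -3446042 + 26*(7 + 2*(26/7)**2 + 15*(26/7))/7 = -3446042 + 26*(7 + 2*(676/49) + 390/7)/7 = -3446042 + 26*(7 + 1352/49 + 390/7)/7 = -3446042 + (26/7)*(4425/49) = -3446042 + 115050/343 = -1181877356/343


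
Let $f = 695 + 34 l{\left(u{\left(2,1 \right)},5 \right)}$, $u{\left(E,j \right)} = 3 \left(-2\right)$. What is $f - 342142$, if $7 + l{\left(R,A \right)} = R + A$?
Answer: $-341719$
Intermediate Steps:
$u{\left(E,j \right)} = -6$
$l{\left(R,A \right)} = -7 + A + R$ ($l{\left(R,A \right)} = -7 + \left(R + A\right) = -7 + \left(A + R\right) = -7 + A + R$)
$f = 423$ ($f = 695 + 34 \left(-7 + 5 - 6\right) = 695 + 34 \left(-8\right) = 695 - 272 = 423$)
$f - 342142 = 423 - 342142 = -341719$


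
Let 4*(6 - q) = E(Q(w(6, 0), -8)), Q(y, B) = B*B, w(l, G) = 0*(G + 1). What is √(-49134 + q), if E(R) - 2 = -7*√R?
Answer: I*√196458/2 ≈ 221.62*I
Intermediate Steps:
w(l, G) = 0 (w(l, G) = 0*(1 + G) = 0)
Q(y, B) = B²
E(R) = 2 - 7*√R
q = 39/2 (q = 6 - (2 - 7*√((-8)²))/4 = 6 - (2 - 7*√64)/4 = 6 - (2 - 7*8)/4 = 6 - (2 - 56)/4 = 6 - ¼*(-54) = 6 + 27/2 = 39/2 ≈ 19.500)
√(-49134 + q) = √(-49134 + 39/2) = √(-98229/2) = I*√196458/2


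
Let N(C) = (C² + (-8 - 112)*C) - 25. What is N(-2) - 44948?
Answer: -44729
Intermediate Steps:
N(C) = -25 + C² - 120*C (N(C) = (C² - 120*C) - 25 = -25 + C² - 120*C)
N(-2) - 44948 = (-25 + (-2)² - 120*(-2)) - 44948 = (-25 + 4 + 240) - 44948 = 219 - 44948 = -44729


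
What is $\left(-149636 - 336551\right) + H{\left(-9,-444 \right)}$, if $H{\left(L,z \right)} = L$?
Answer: $-486196$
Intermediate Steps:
$\left(-149636 - 336551\right) + H{\left(-9,-444 \right)} = \left(-149636 - 336551\right) - 9 = -486187 - 9 = -486196$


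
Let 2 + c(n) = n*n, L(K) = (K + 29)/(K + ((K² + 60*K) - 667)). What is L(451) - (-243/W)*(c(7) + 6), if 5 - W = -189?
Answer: 593083695/8933506 ≈ 66.389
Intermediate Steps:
W = 194 (W = 5 - 1*(-189) = 5 + 189 = 194)
L(K) = (29 + K)/(-667 + K² + 61*K) (L(K) = (29 + K)/(K + (-667 + K² + 60*K)) = (29 + K)/(-667 + K² + 61*K))
c(n) = -2 + n² (c(n) = -2 + n*n = -2 + n²)
L(451) - (-243/W)*(c(7) + 6) = (29 + 451)/(-667 + 451² + 61*451) - (-243/194)*((-2 + 7²) + 6) = 480/(-667 + 203401 + 27511) - (-243*1/194)*((-2 + 49) + 6) = 480/230245 - (-243)*(47 + 6)/194 = (1/230245)*480 - (-243)*53/194 = 96/46049 - 1*(-12879/194) = 96/46049 + 12879/194 = 593083695/8933506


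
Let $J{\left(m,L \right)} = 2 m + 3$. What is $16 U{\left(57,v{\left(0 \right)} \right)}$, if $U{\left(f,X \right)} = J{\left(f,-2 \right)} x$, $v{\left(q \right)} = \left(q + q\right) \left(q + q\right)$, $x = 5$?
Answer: $9360$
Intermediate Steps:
$J{\left(m,L \right)} = 3 + 2 m$
$v{\left(q \right)} = 4 q^{2}$ ($v{\left(q \right)} = 2 q 2 q = 4 q^{2}$)
$U{\left(f,X \right)} = 15 + 10 f$ ($U{\left(f,X \right)} = \left(3 + 2 f\right) 5 = 15 + 10 f$)
$16 U{\left(57,v{\left(0 \right)} \right)} = 16 \left(15 + 10 \cdot 57\right) = 16 \left(15 + 570\right) = 16 \cdot 585 = 9360$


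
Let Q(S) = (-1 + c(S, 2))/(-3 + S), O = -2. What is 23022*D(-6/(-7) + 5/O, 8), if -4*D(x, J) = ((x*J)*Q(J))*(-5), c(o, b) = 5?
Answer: -2118024/7 ≈ -3.0258e+5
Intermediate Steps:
Q(S) = 4/(-3 + S) (Q(S) = (-1 + 5)/(-3 + S) = 4/(-3 + S))
D(x, J) = 5*J*x/(-3 + J) (D(x, J) = -(x*J)*(4/(-3 + J))*(-5)/4 = -(J*x)*(4/(-3 + J))*(-5)/4 = -4*J*x/(-3 + J)*(-5)/4 = -(-5)*J*x/(-3 + J) = 5*J*x/(-3 + J))
23022*D(-6/(-7) + 5/O, 8) = 23022*(5*8*(-6/(-7) + 5/(-2))/(-3 + 8)) = 23022*(5*8*(-6*(-⅐) + 5*(-½))/5) = 23022*(5*8*(6/7 - 5/2)*(⅕)) = 23022*(5*8*(-23/14)*(⅕)) = 23022*(-92/7) = -2118024/7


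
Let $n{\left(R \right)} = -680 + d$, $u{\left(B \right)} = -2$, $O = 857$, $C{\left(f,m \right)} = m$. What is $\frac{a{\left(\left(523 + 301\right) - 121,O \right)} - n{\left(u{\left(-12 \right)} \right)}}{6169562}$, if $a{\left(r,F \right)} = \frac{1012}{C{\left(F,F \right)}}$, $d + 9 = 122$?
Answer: $\frac{486931}{5287314634} \approx 9.2094 \cdot 10^{-5}$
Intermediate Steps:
$d = 113$ ($d = -9 + 122 = 113$)
$a{\left(r,F \right)} = \frac{1012}{F}$
$n{\left(R \right)} = -567$ ($n{\left(R \right)} = -680 + 113 = -567$)
$\frac{a{\left(\left(523 + 301\right) - 121,O \right)} - n{\left(u{\left(-12 \right)} \right)}}{6169562} = \frac{\frac{1012}{857} - -567}{6169562} = \left(1012 \cdot \frac{1}{857} + 567\right) \frac{1}{6169562} = \left(\frac{1012}{857} + 567\right) \frac{1}{6169562} = \frac{486931}{857} \cdot \frac{1}{6169562} = \frac{486931}{5287314634}$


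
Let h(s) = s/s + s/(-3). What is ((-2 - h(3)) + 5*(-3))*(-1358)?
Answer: 23086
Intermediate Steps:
h(s) = 1 - s/3 (h(s) = 1 + s*(-⅓) = 1 - s/3)
((-2 - h(3)) + 5*(-3))*(-1358) = ((-2 - (1 - ⅓*3)) + 5*(-3))*(-1358) = ((-2 - (1 - 1)) - 15)*(-1358) = ((-2 - 1*0) - 15)*(-1358) = ((-2 + 0) - 15)*(-1358) = (-2 - 15)*(-1358) = -17*(-1358) = 23086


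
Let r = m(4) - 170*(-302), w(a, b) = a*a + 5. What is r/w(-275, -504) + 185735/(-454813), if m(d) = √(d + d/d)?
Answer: 930296137/3439750719 + √5/75630 ≈ 0.27048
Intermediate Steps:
m(d) = √(1 + d) (m(d) = √(d + 1) = √(1 + d))
w(a, b) = 5 + a² (w(a, b) = a² + 5 = 5 + a²)
r = 51340 + √5 (r = √(1 + 4) - 170*(-302) = √5 + 51340 = 51340 + √5 ≈ 51342.)
r/w(-275, -504) + 185735/(-454813) = (51340 + √5)/(5 + (-275)²) + 185735/(-454813) = (51340 + √5)/(5 + 75625) + 185735*(-1/454813) = (51340 + √5)/75630 - 185735/454813 = (51340 + √5)*(1/75630) - 185735/454813 = (5134/7563 + √5/75630) - 185735/454813 = 930296137/3439750719 + √5/75630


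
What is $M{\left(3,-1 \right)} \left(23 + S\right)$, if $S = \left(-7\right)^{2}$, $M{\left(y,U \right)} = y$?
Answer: $216$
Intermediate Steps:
$S = 49$
$M{\left(3,-1 \right)} \left(23 + S\right) = 3 \left(23 + 49\right) = 3 \cdot 72 = 216$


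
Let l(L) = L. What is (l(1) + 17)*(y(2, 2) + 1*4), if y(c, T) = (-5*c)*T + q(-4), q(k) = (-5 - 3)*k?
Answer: 288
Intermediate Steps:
q(k) = -8*k
y(c, T) = 32 - 5*T*c (y(c, T) = (-5*c)*T - 8*(-4) = -5*T*c + 32 = 32 - 5*T*c)
(l(1) + 17)*(y(2, 2) + 1*4) = (1 + 17)*((32 - 5*2*2) + 1*4) = 18*((32 - 20) + 4) = 18*(12 + 4) = 18*16 = 288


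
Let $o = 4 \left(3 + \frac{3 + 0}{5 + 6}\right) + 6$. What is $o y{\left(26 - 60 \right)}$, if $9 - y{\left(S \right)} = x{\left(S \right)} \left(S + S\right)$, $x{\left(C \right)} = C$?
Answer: $- \frac{483630}{11} \approx -43966.0$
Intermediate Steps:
$y{\left(S \right)} = 9 - 2 S^{2}$ ($y{\left(S \right)} = 9 - S \left(S + S\right) = 9 - S 2 S = 9 - 2 S^{2}$)
$o = \frac{210}{11}$ ($o = 4 \left(3 + \frac{3}{11}\right) + 6 = 4 \cdot \frac{36}{11} + 6 = \frac{144}{11} + 6 = \frac{210}{11} \approx 19.091$)
$o y{\left(26 - 60 \right)} = \frac{210 \left(9 - 2 \left(26 - 60\right)^{2}\right)}{11} = \frac{210 \left(9 - 2 \left(-34\right)^{2}\right)}{11} = \frac{210 \left(9 - 2312\right)}{11} = \frac{210}{11} \left(-2303\right) = - \frac{483630}{11}$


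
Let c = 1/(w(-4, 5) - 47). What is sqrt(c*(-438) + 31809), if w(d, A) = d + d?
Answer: 3*sqrt(10694035)/55 ≈ 178.37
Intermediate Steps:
w(d, A) = 2*d
c = -1/55 (c = 1/(2*(-4) - 47) = 1/(-8 - 47) = 1/(-55) = -1/55 ≈ -0.018182)
sqrt(c*(-438) + 31809) = sqrt(-1/55*(-438) + 31809) = sqrt(438/55 + 31809) = sqrt(1749933/55) = 3*sqrt(10694035)/55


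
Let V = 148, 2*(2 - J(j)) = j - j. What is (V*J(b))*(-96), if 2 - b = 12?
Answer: -28416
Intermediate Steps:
b = -10 (b = 2 - 1*12 = 2 - 12 = -10)
J(j) = 2 (J(j) = 2 - (j - j)/2 = 2 - ½*0 = 2 + 0 = 2)
(V*J(b))*(-96) = (148*2)*(-96) = 296*(-96) = -28416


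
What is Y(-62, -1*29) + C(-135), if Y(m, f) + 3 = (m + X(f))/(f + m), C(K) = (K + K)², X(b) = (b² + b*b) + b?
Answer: 6632036/91 ≈ 72880.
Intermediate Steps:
X(b) = b + 2*b² (X(b) = (b² + b²) + b = 2*b² + b = b + 2*b²)
C(K) = 4*K² (C(K) = (2*K)² = 4*K²)
Y(m, f) = -3 + (m + f*(1 + 2*f))/(f + m)
Y(-62, -1*29) + C(-135) = 2*((-1*29)² - (-1)*29 - 1*(-62))/(-1*29 - 62) + 4*(-135)² = 2*((-29)² - 1*(-29) + 62)/(-29 - 62) + 4*18225 = 2*(841 + 29 + 62)/(-91) + 72900 = 2*(-1/91)*932 + 72900 = -1864/91 + 72900 = 6632036/91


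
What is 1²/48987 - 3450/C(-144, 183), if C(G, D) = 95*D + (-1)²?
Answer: -84493882/425843991 ≈ -0.19842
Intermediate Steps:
C(G, D) = 1 + 95*D (C(G, D) = 95*D + 1 = 1 + 95*D)
1²/48987 - 3450/C(-144, 183) = 1²/48987 - 3450/(1 + 95*183) = 1*(1/48987) - 3450/(1 + 17385) = 1/48987 - 3450/17386 = 1/48987 - 3450*1/17386 = 1/48987 - 1725/8693 = -84493882/425843991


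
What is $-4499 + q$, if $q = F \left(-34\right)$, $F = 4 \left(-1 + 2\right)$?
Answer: $-4635$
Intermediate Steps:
$F = 4$ ($F = 4 \cdot 1 = 4$)
$q = -136$ ($q = 4 \left(-34\right) = -136$)
$-4499 + q = -4499 - 136 = -4635$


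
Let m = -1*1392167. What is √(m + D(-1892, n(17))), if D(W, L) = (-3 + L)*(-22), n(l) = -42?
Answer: I*√1391177 ≈ 1179.5*I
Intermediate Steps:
D(W, L) = 66 - 22*L
m = -1392167
√(m + D(-1892, n(17))) = √(-1392167 + (66 - 22*(-42))) = √(-1392167 + (66 + 924)) = √(-1392167 + 990) = √(-1391177) = I*√1391177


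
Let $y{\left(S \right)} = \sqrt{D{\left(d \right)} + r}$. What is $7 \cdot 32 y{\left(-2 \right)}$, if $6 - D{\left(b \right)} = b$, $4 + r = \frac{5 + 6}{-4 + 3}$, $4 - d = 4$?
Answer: $672 i \approx 672.0 i$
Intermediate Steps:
$d = 0$ ($d = 4 - 4 = 0$)
$r = -15$ ($r = -4 + \frac{5 + 6}{-4 + 3} = -4 + \frac{11}{-1} = -4 + 11 \left(-1\right) = -4 - 11 = -15$)
$D{\left(b \right)} = 6 - b$
$y{\left(S \right)} = 3 i$ ($y{\left(S \right)} = \sqrt{\left(6 - 0\right) - 15} = \sqrt{\left(6 + 0\right) - 15} = \sqrt{6 - 15} = \sqrt{-9} = 3 i$)
$7 \cdot 32 y{\left(-2 \right)} = 7 \cdot 32 \cdot 3 i = 224 \cdot 3 i = 672 i$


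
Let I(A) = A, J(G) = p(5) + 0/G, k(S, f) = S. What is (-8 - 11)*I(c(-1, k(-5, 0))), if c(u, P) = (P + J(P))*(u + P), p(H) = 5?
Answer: 0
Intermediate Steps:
J(G) = 5 (J(G) = 5 + 0/G = 5 + 0 = 5)
c(u, P) = (5 + P)*(P + u) (c(u, P) = (P + 5)*(u + P) = (5 + P)*(P + u))
(-8 - 11)*I(c(-1, k(-5, 0))) = (-8 - 11)*((-5)**2 + 5*(-5) + 5*(-1) - 5*(-1)) = -19*(25 - 25 - 5 + 5) = -19*0 = 0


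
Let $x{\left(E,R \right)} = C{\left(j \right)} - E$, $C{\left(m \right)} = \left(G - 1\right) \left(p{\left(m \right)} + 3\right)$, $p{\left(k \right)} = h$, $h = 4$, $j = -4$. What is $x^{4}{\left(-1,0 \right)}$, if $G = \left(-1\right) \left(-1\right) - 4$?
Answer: $531441$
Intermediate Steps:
$G = -3$ ($G = 1 - 4 = -3$)
$p{\left(k \right)} = 4$
$C{\left(m \right)} = -28$ ($C{\left(m \right)} = \left(-3 - 1\right) \left(4 + 3\right) = \left(-4\right) 7 = -28$)
$x{\left(E,R \right)} = -28 - E$
$x^{4}{\left(-1,0 \right)} = \left(-28 - -1\right)^{4} = \left(-28 + 1\right)^{4} = \left(-27\right)^{4} = 531441$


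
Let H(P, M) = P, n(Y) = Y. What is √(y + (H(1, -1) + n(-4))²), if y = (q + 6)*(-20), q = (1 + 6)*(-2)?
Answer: 13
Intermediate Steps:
q = -14 (q = 7*(-2) = -14)
y = 160 (y = (-14 + 6)*(-20) = -8*(-20) = 160)
√(y + (H(1, -1) + n(-4))²) = √(160 + (1 - 4)²) = √(160 + (-3)²) = √(160 + 9) = √169 = 13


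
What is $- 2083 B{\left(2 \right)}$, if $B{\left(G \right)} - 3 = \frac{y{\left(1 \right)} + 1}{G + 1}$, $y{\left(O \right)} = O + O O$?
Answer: $-8332$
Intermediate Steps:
$y{\left(O \right)} = O + O^{2}$
$B{\left(G \right)} = 3 + \frac{3}{1 + G}$ ($B{\left(G \right)} = 3 + \frac{1 \left(1 + 1\right) + 1}{G + 1} = 3 + \frac{1 \cdot 2 + 1}{1 + G} = 3 + \frac{2 + 1}{1 + G} = 3 + \frac{3}{1 + G}$)
$- 2083 B{\left(2 \right)} = - 2083 \frac{3 \left(2 + 2\right)}{1 + 2} = - 2083 \cdot 3 \cdot \frac{1}{3} \cdot 4 = \left(-2083\right) 4 = -8332$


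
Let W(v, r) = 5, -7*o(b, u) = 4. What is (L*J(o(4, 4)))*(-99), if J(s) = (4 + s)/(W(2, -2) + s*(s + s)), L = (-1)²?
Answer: -16632/277 ≈ -60.043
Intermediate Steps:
o(b, u) = -4/7 (o(b, u) = -⅐*4 = -4/7)
L = 1
J(s) = (4 + s)/(5 + 2*s²) (J(s) = (4 + s)/(5 + s*(s + s)) = (4 + s)/(5 + s*(2*s)) = (4 + s)/(5 + 2*s²))
(L*J(o(4, 4)))*(-99) = (1*((4 - 4/7)/(5 + 2*(-4/7)²)))*(-99) = (1*((24/7)/(5 + 2*(16/49))))*(-99) = (1*((24/7)/(5 + 32/49)))*(-99) = (1*((24/7)/(277/49)))*(-99) = (1*((49/277)*(24/7)))*(-99) = (1*(168/277))*(-99) = (168/277)*(-99) = -16632/277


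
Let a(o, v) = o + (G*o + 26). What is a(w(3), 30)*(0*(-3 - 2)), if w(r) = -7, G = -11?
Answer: 0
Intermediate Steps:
a(o, v) = 26 - 10*o (a(o, v) = o + (-11*o + 26) = o + (26 - 11*o) = 26 - 10*o)
a(w(3), 30)*(0*(-3 - 2)) = (26 - 10*(-7))*(0*(-3 - 2)) = (26 + 70)*(0*(-5)) = 96*0 = 0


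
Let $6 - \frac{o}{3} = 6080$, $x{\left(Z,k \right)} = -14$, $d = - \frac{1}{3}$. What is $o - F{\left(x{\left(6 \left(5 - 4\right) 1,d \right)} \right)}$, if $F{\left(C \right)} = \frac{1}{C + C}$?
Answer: $- \frac{510215}{28} \approx -18222.0$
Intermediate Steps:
$d = - \frac{1}{3}$ ($d = \left(-1\right) \frac{1}{3} = - \frac{1}{3} \approx -0.33333$)
$o = -18222$ ($o = 18 - 18240 = -18222$)
$F{\left(C \right)} = \frac{1}{2 C}$
$o - F{\left(x{\left(6 \left(5 - 4\right) 1,d \right)} \right)} = -18222 - \frac{1}{2 \left(-14\right)} = -18222 - \frac{1}{2} \left(- \frac{1}{14}\right) = -18222 - - \frac{1}{28} = -18222 + \frac{1}{28} = - \frac{510215}{28}$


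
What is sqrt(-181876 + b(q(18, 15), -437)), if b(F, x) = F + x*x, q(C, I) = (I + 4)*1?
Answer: 2*sqrt(2278) ≈ 95.457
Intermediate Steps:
q(C, I) = 4 + I (q(C, I) = (4 + I)*1 = 4 + I)
b(F, x) = F + x**2
sqrt(-181876 + b(q(18, 15), -437)) = sqrt(-181876 + ((4 + 15) + (-437)**2)) = sqrt(-181876 + (19 + 190969)) = sqrt(-181876 + 190988) = sqrt(9112) = 2*sqrt(2278)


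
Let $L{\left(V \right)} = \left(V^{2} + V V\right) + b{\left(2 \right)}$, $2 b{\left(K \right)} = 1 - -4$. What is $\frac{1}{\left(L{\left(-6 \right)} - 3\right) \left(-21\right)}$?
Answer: $- \frac{2}{3003} \approx -0.000666$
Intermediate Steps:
$b{\left(K \right)} = \frac{5}{2}$ ($b{\left(K \right)} = \frac{1 - -4}{2} = \frac{1 + 4}{2} = \frac{1}{2} \cdot 5 = \frac{5}{2}$)
$L{\left(V \right)} = \frac{5}{2} + 2 V^{2}$ ($L{\left(V \right)} = \left(V^{2} + V V\right) + \frac{5}{2} = \left(V^{2} + V^{2}\right) + \frac{5}{2} = 2 V^{2} + \frac{5}{2} = \frac{5}{2} + 2 V^{2}$)
$\frac{1}{\left(L{\left(-6 \right)} - 3\right) \left(-21\right)} = \frac{1}{\left(\left(\frac{5}{2} + 2 \left(-6\right)^{2}\right) - 3\right) \left(-21\right)} = \frac{1}{\left(\left(\frac{5}{2} + 2 \cdot 36\right) - 3\right) \left(-21\right)} = \frac{1}{\left(\left(\frac{5}{2} + 72\right) - 3\right) \left(-21\right)} = \frac{1}{\left(\frac{149}{2} - 3\right) \left(-21\right)} = \frac{1}{\frac{143}{2} \left(-21\right)} = \frac{1}{- \frac{3003}{2}} = - \frac{2}{3003}$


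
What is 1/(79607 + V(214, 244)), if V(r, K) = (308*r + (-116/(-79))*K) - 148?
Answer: 79/11512613 ≈ 6.8620e-6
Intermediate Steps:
V(r, K) = -148 + 308*r + 116*K/79 (V(r, K) = (308*r + (-116*(-1/79))*K) - 148 = (308*r + 116*K/79) - 148 = -148 + 308*r + 116*K/79)
1/(79607 + V(214, 244)) = 1/(79607 + (-148 + 308*214 + (116/79)*244)) = 1/(79607 + (-148 + 65912 + 28304/79)) = 1/(79607 + 5223660/79) = 1/(11512613/79) = 79/11512613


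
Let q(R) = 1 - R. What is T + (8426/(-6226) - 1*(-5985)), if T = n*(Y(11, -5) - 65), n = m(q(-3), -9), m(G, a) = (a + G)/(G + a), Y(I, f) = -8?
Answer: 1672713/283 ≈ 5910.6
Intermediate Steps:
m(G, a) = 1 (m(G, a) = (G + a)/(G + a) = 1)
n = 1
T = -73 (T = 1*(-8 - 65) = 1*(-73) = -73)
T + (8426/(-6226) - 1*(-5985)) = -73 + (8426/(-6226) - 1*(-5985)) = -73 + (8426*(-1/6226) + 5985) = -73 + (-383/283 + 5985) = -73 + 1693372/283 = 1672713/283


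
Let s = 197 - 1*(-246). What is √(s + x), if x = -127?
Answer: 2*√79 ≈ 17.776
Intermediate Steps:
s = 443 (s = 197 + 246 = 443)
√(s + x) = √(443 - 127) = √316 = 2*√79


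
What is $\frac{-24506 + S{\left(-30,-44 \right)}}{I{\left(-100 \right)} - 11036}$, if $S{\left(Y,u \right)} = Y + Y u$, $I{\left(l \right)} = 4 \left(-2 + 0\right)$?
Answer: $\frac{5804}{2761} \approx 2.1021$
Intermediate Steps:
$I{\left(l \right)} = -8$ ($I{\left(l \right)} = 4 \left(-2\right) = -8$)
$\frac{-24506 + S{\left(-30,-44 \right)}}{I{\left(-100 \right)} - 11036} = \frac{-24506 - 30 \left(1 - 44\right)}{-8 - 11036} = \frac{-24506 - -1290}{-11044} = \left(-24506 + 1290\right) \left(- \frac{1}{11044}\right) = \left(-23216\right) \left(- \frac{1}{11044}\right) = \frac{5804}{2761}$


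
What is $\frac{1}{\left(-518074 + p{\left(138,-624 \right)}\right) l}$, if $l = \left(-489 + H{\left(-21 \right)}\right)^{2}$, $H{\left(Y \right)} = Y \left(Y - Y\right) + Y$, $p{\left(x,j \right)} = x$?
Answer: $- \frac{1}{134715153600} \approx -7.4231 \cdot 10^{-12}$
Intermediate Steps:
$H{\left(Y \right)} = Y$ ($H{\left(Y \right)} = Y 0 + Y = 0 + Y = Y$)
$l = 260100$ ($l = \left(-489 - 21\right)^{2} = \left(-510\right)^{2} = 260100$)
$\frac{1}{\left(-518074 + p{\left(138,-624 \right)}\right) l} = \frac{1}{\left(-518074 + 138\right) 260100} = \frac{1}{-517936} \cdot \frac{1}{260100} = \left(- \frac{1}{517936}\right) \frac{1}{260100} = - \frac{1}{134715153600}$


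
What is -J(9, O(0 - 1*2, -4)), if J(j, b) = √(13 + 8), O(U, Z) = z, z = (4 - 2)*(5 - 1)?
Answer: -√21 ≈ -4.5826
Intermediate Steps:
z = 8 (z = 2*4 = 8)
O(U, Z) = 8
J(j, b) = √21
-J(9, O(0 - 1*2, -4)) = -√21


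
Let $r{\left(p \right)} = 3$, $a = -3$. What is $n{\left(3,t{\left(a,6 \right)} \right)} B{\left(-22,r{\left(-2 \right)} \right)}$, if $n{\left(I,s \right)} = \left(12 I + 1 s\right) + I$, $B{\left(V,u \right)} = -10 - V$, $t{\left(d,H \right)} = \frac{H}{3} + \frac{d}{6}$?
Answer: $486$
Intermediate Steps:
$t{\left(d,H \right)} = \frac{H}{3} + \frac{d}{6}$ ($t{\left(d,H \right)} = H \frac{1}{3} + d \frac{1}{6} = \frac{H}{3} + \frac{d}{6}$)
$n{\left(I,s \right)} = s + 13 I$ ($n{\left(I,s \right)} = \left(12 I + s\right) + I = \left(s + 12 I\right) + I = s + 13 I$)
$n{\left(3,t{\left(a,6 \right)} \right)} B{\left(-22,r{\left(-2 \right)} \right)} = \left(\left(\frac{1}{3} \cdot 6 + \frac{1}{6} \left(-3\right)\right) + 13 \cdot 3\right) \left(-10 - -22\right) = \left(\left(2 - \frac{1}{2}\right) + 39\right) \left(-10 + 22\right) = \left(\frac{3}{2} + 39\right) 12 = \frac{81}{2} \cdot 12 = 486$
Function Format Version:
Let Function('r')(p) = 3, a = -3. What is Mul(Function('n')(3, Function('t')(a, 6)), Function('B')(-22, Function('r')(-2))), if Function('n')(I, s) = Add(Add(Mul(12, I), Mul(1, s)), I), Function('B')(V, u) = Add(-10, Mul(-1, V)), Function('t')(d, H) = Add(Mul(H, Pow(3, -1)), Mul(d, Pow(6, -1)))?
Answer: 486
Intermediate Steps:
Function('t')(d, H) = Add(Mul(Rational(1, 3), H), Mul(Rational(1, 6), d)) (Function('t')(d, H) = Add(Mul(H, Rational(1, 3)), Mul(d, Rational(1, 6))) = Add(Mul(Rational(1, 3), H), Mul(Rational(1, 6), d)))
Function('n')(I, s) = Add(s, Mul(13, I)) (Function('n')(I, s) = Add(Add(Mul(12, I), s), I) = Add(Add(s, Mul(12, I)), I) = Add(s, Mul(13, I)))
Mul(Function('n')(3, Function('t')(a, 6)), Function('B')(-22, Function('r')(-2))) = Mul(Add(Add(Mul(Rational(1, 3), 6), Mul(Rational(1, 6), -3)), Mul(13, 3)), Add(-10, Mul(-1, -22))) = Mul(Add(Add(2, Rational(-1, 2)), 39), Add(-10, 22)) = Mul(Add(Rational(3, 2), 39), 12) = Mul(Rational(81, 2), 12) = 486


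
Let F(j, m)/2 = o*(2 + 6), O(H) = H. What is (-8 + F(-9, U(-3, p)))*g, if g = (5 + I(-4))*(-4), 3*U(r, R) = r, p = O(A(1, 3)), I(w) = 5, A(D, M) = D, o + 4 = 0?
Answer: 2880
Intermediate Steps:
o = -4 (o = -4 + 0 = -4)
p = 1
U(r, R) = r/3
g = -40 (g = (5 + 5)*(-4) = 10*(-4) = -40)
F(j, m) = -64 (F(j, m) = 2*(-4*(2 + 6)) = 2*(-4*8) = 2*(-32) = -64)
(-8 + F(-9, U(-3, p)))*g = (-8 - 64)*(-40) = -72*(-40) = 2880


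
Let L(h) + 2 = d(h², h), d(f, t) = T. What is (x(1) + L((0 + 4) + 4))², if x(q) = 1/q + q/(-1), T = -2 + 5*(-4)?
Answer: 576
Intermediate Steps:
T = -22 (T = -2 - 20 = -22)
d(f, t) = -22
L(h) = -24 (L(h) = -2 - 22 = -24)
x(q) = 1/q - q (x(q) = 1/q + q*(-1) = 1/q - q)
(x(1) + L((0 + 4) + 4))² = ((1/1 - 1*1) - 24)² = ((1 - 1) - 24)² = (0 - 24)² = (-24)² = 576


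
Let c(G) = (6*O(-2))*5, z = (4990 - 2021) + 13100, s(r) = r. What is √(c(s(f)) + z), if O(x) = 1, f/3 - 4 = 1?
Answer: √16099 ≈ 126.88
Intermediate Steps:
f = 15 (f = 12 + 3*1 = 12 + 3 = 15)
z = 16069 (z = 2969 + 13100 = 16069)
c(G) = 30 (c(G) = (6*1)*5 = 6*5 = 30)
√(c(s(f)) + z) = √(30 + 16069) = √16099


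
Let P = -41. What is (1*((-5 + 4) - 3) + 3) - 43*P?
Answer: 1762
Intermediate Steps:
(1*((-5 + 4) - 3) + 3) - 43*P = (1*((-5 + 4) - 3) + 3) - 43*(-41) = (1*(-1 - 3) + 3) + 1763 = (1*(-4) + 3) + 1763 = (-4 + 3) + 1763 = -1 + 1763 = 1762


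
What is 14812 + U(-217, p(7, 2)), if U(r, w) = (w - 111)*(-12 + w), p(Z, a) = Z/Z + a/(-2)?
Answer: 16144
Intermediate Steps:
p(Z, a) = 1 - a/2 (p(Z, a) = 1 + a*(-½) = 1 - a/2)
U(r, w) = (-111 + w)*(-12 + w)
14812 + U(-217, p(7, 2)) = 14812 + (1332 + (1 - ½*2)² - 123*(1 - ½*2)) = 14812 + (1332 + (1 - 1)² - 123*(1 - 1)) = 14812 + (1332 + 0² - 123*0) = 14812 + (1332 + 0 + 0) = 14812 + 1332 = 16144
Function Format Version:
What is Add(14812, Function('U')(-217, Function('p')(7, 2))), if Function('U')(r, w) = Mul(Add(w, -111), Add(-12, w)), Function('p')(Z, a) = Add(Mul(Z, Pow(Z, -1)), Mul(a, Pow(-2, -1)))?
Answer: 16144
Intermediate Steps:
Function('p')(Z, a) = Add(1, Mul(Rational(-1, 2), a)) (Function('p')(Z, a) = Add(1, Mul(a, Rational(-1, 2))) = Add(1, Mul(Rational(-1, 2), a)))
Function('U')(r, w) = Mul(Add(-111, w), Add(-12, w))
Add(14812, Function('U')(-217, Function('p')(7, 2))) = Add(14812, Add(1332, Pow(Add(1, Mul(Rational(-1, 2), 2)), 2), Mul(-123, Add(1, Mul(Rational(-1, 2), 2))))) = Add(14812, Add(1332, Pow(Add(1, -1), 2), Mul(-123, Add(1, -1)))) = Add(14812, Add(1332, Pow(0, 2), Mul(-123, 0))) = Add(14812, Add(1332, 0, 0)) = Add(14812, 1332) = 16144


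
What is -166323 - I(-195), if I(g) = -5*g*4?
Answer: -170223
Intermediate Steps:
I(g) = -20*g
-166323 - I(-195) = -166323 - (-20)*(-195) = -166323 - 1*3900 = -166323 - 3900 = -170223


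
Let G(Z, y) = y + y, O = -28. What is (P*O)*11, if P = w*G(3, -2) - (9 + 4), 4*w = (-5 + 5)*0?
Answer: 4004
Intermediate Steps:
G(Z, y) = 2*y
w = 0 (w = ((-5 + 5)*0)/4 = (0*0)/4 = (¼)*0 = 0)
P = -13 (P = 0*(2*(-2)) - (9 + 4) = 0*(-4) - 1*13 = 0 - 13 = -13)
(P*O)*11 = -13*(-28)*11 = 364*11 = 4004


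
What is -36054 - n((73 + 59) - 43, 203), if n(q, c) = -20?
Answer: -36034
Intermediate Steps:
-36054 - n((73 + 59) - 43, 203) = -36054 - 1*(-20) = -36054 + 20 = -36034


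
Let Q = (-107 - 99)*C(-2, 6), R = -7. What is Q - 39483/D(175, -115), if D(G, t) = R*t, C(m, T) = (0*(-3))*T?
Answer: -39483/805 ≈ -49.047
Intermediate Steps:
C(m, T) = 0 (C(m, T) = 0*T = 0)
D(G, t) = -7*t
Q = 0 (Q = (-107 - 99)*0 = -206*0 = 0)
Q - 39483/D(175, -115) = 0 - 39483/((-7*(-115))) = 0 - 39483/805 = -39483/805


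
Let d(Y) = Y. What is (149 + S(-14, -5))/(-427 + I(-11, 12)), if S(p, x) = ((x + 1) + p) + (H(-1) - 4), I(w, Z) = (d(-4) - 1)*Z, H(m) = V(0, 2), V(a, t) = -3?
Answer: -124/487 ≈ -0.25462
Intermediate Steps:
H(m) = -3
I(w, Z) = -5*Z (I(w, Z) = (-4 - 1)*Z = -5*Z)
S(p, x) = -6 + p + x (S(p, x) = ((x + 1) + p) + (-3 - 4) = ((1 + x) + p) - 7 = (1 + p + x) - 7 = -6 + p + x)
(149 + S(-14, -5))/(-427 + I(-11, 12)) = (149 + (-6 - 14 - 5))/(-427 - 5*12) = (149 - 25)/(-427 - 60) = 124/(-487) = 124*(-1/487) = -124/487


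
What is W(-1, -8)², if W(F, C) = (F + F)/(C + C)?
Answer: 1/64 ≈ 0.015625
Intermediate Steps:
W(F, C) = F/C (W(F, C) = (2*F)/((2*C)) = (2*F)*(1/(2*C)) = F/C)
W(-1, -8)² = (-1/(-8))² = (-1*(-⅛))² = (⅛)² = 1/64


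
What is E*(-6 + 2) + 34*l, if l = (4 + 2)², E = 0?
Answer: 1224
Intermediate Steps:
l = 36 (l = 6² = 36)
E*(-6 + 2) + 34*l = 0*(-6 + 2) + 34*36 = 0*(-4) + 1224 = 0 + 1224 = 1224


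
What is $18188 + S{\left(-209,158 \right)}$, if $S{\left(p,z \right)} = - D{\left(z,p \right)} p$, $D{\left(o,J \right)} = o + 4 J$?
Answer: $-123514$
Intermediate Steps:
$S{\left(p,z \right)} = - p \left(z + 4 p\right)$ ($S{\left(p,z \right)} = - \left(z + 4 p\right) p = - p \left(z + 4 p\right)$)
$18188 + S{\left(-209,158 \right)} = 18188 - - 209 \left(158 + 4 \left(-209\right)\right) = 18188 - - 209 \left(158 - 836\right) = 18188 - \left(-209\right) \left(-678\right) = 18188 - 141702 = -123514$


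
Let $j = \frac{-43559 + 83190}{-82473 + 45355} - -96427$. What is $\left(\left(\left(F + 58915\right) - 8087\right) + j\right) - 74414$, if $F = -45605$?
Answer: $\frac{1010906217}{37118} \approx 27235.0$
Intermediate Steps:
$j = \frac{3579137755}{37118}$ ($j = \frac{39631}{-37118} + 96427 = 39631 \left(- \frac{1}{37118}\right) + 96427 = - \frac{39631}{37118} + 96427 = \frac{3579137755}{37118} \approx 96426.0$)
$\left(\left(\left(F + 58915\right) - 8087\right) + j\right) - 74414 = \left(\left(\left(-45605 + 58915\right) - 8087\right) + \frac{3579137755}{37118}\right) - 74414 = \left(\left(13310 - 8087\right) + \frac{3579137755}{37118}\right) - 74414 = \left(5223 + \frac{3579137755}{37118}\right) - 74414 = \frac{3773005069}{37118} - 74414 = \frac{1010906217}{37118}$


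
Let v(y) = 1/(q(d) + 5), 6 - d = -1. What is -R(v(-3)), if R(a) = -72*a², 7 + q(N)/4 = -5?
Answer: 72/1849 ≈ 0.038940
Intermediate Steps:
d = 7 (d = 6 - 1*(-1) = 6 + 1 = 7)
q(N) = -48 (q(N) = -28 + 4*(-5) = -28 - 20 = -48)
v(y) = -1/43 (v(y) = 1/(-48 + 5) = 1/(-43) = -1/43)
-R(v(-3)) = -(-72)*(-1/43)² = -(-72)/1849 = -1*(-72/1849) = 72/1849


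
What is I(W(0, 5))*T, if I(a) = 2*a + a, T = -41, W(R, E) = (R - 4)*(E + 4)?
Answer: 4428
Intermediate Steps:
W(R, E) = (-4 + R)*(4 + E)
I(a) = 3*a
I(W(0, 5))*T = (3*(-16 - 4*5 + 4*0 + 5*0))*(-41) = (3*(-16 - 20 + 0 + 0))*(-41) = (3*(-36))*(-41) = -108*(-41) = 4428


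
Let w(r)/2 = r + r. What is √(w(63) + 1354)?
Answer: √1606 ≈ 40.075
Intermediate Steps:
w(r) = 4*r (w(r) = 2*(r + r) = 2*(2*r) = 4*r)
√(w(63) + 1354) = √(4*63 + 1354) = √(252 + 1354) = √1606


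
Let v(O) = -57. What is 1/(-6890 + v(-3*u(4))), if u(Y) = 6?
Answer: -1/6947 ≈ -0.00014395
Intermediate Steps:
1/(-6890 + v(-3*u(4))) = 1/(-6890 - 57) = 1/(-6947) = -1/6947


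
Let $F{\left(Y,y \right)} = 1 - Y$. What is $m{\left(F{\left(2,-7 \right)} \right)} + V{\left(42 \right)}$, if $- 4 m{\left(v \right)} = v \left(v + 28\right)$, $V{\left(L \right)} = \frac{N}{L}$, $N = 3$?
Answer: $\frac{191}{28} \approx 6.8214$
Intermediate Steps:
$V{\left(L \right)} = \frac{3}{L}$
$m{\left(v \right)} = - \frac{v \left(28 + v\right)}{4}$ ($m{\left(v \right)} = - \frac{v \left(v + 28\right)}{4} = - \frac{v \left(28 + v\right)}{4}$)
$m{\left(F{\left(2,-7 \right)} \right)} + V{\left(42 \right)} = - \frac{\left(1 - 2\right) \left(28 + \left(1 - 2\right)\right)}{4} + \frac{3}{42} = - \frac{\left(1 - 2\right) \left(28 + \left(1 - 2\right)\right)}{4} + 3 \cdot \frac{1}{42} = \left(- \frac{1}{4}\right) \left(-1\right) \left(28 - 1\right) + \frac{1}{14} = \left(- \frac{1}{4}\right) \left(-1\right) 27 + \frac{1}{14} = \frac{27}{4} + \frac{1}{14} = \frac{191}{28}$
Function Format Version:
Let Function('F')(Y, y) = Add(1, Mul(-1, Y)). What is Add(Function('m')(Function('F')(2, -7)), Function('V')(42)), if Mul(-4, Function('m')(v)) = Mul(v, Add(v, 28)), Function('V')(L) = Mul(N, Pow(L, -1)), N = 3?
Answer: Rational(191, 28) ≈ 6.8214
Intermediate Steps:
Function('V')(L) = Mul(3, Pow(L, -1))
Function('m')(v) = Mul(Rational(-1, 4), v, Add(28, v)) (Function('m')(v) = Mul(Rational(-1, 4), Mul(v, Add(v, 28))) = Mul(Rational(-1, 4), Mul(v, Add(28, v))) = Mul(Rational(-1, 4), v, Add(28, v)))
Add(Function('m')(Function('F')(2, -7)), Function('V')(42)) = Add(Mul(Rational(-1, 4), Add(1, Mul(-1, 2)), Add(28, Add(1, Mul(-1, 2)))), Mul(3, Pow(42, -1))) = Add(Mul(Rational(-1, 4), Add(1, -2), Add(28, Add(1, -2))), Mul(3, Rational(1, 42))) = Add(Mul(Rational(-1, 4), -1, Add(28, -1)), Rational(1, 14)) = Add(Mul(Rational(-1, 4), -1, 27), Rational(1, 14)) = Add(Rational(27, 4), Rational(1, 14)) = Rational(191, 28)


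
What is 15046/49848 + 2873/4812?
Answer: 748662/832877 ≈ 0.89889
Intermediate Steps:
15046/49848 + 2873/4812 = 15046*(1/49848) + 2873*(1/4812) = 7523/24924 + 2873/4812 = 748662/832877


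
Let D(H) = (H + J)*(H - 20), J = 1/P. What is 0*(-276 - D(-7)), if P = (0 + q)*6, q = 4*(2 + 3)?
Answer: 0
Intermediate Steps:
q = 20 (q = 4*5 = 20)
P = 120 (P = (0 + 20)*6 = 20*6 = 120)
J = 1/120 ≈ 0.0083333
D(H) = (-20 + H)*(1/120 + H) (D(H) = (H + 1/120)*(H - 20) = (1/120 + H)*(-20 + H) = (-20 + H)*(1/120 + H))
0*(-276 - D(-7)) = 0*(-276 - (-⅙ + (-7)² - 2399/120*(-7))) = 0*(-276 - (-⅙ + 49 + 16793/120)) = 0*(-276 - 1*7551/40) = 0*(-276 - 7551/40) = 0*(-18591/40) = 0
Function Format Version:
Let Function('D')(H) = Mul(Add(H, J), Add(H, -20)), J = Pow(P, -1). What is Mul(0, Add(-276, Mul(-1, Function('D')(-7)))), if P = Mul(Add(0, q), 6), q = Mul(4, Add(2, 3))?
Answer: 0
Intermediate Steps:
q = 20 (q = Mul(4, 5) = 20)
P = 120 (P = Mul(Add(0, 20), 6) = Mul(20, 6) = 120)
J = Rational(1, 120) (J = Pow(120, -1) = Rational(1, 120) ≈ 0.0083333)
Function('D')(H) = Mul(Add(-20, H), Add(Rational(1, 120), H)) (Function('D')(H) = Mul(Add(H, Rational(1, 120)), Add(H, -20)) = Mul(Add(Rational(1, 120), H), Add(-20, H)) = Mul(Add(-20, H), Add(Rational(1, 120), H)))
Mul(0, Add(-276, Mul(-1, Function('D')(-7)))) = Mul(0, Add(-276, Mul(-1, Add(Rational(-1, 6), Pow(-7, 2), Mul(Rational(-2399, 120), -7))))) = Mul(0, Add(-276, Mul(-1, Add(Rational(-1, 6), 49, Rational(16793, 120))))) = Mul(0, Add(-276, Mul(-1, Rational(7551, 40)))) = Mul(0, Add(-276, Rational(-7551, 40))) = Mul(0, Rational(-18591, 40)) = 0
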